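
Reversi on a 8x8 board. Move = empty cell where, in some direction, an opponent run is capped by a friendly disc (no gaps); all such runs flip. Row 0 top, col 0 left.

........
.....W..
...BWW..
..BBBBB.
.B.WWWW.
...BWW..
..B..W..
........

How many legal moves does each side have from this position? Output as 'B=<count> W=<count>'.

-- B to move --
(0,4): no bracket -> illegal
(0,5): flips 2 -> legal
(0,6): flips 2 -> legal
(1,3): flips 1 -> legal
(1,4): flips 2 -> legal
(1,6): flips 1 -> legal
(2,6): flips 2 -> legal
(3,7): no bracket -> illegal
(4,2): no bracket -> illegal
(4,7): no bracket -> illegal
(5,2): flips 1 -> legal
(5,6): flips 4 -> legal
(5,7): flips 1 -> legal
(6,3): flips 2 -> legal
(6,4): flips 2 -> legal
(6,6): flips 2 -> legal
(7,4): no bracket -> illegal
(7,5): flips 3 -> legal
(7,6): flips 3 -> legal
B mobility = 14
-- W to move --
(1,2): flips 2 -> legal
(1,3): flips 2 -> legal
(1,4): no bracket -> illegal
(2,1): flips 1 -> legal
(2,2): flips 2 -> legal
(2,6): flips 2 -> legal
(2,7): flips 1 -> legal
(3,0): no bracket -> illegal
(3,1): no bracket -> illegal
(3,7): no bracket -> illegal
(4,0): no bracket -> illegal
(4,2): flips 1 -> legal
(4,7): flips 1 -> legal
(5,0): no bracket -> illegal
(5,1): no bracket -> illegal
(5,2): flips 1 -> legal
(6,1): no bracket -> illegal
(6,3): flips 1 -> legal
(6,4): no bracket -> illegal
(7,1): flips 2 -> legal
(7,2): no bracket -> illegal
(7,3): no bracket -> illegal
W mobility = 11

Answer: B=14 W=11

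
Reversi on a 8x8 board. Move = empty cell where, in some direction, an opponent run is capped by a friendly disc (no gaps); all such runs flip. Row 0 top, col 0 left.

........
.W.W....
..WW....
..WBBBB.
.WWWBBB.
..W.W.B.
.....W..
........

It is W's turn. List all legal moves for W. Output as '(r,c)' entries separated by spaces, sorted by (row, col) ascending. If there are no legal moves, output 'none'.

(2,4): flips 3 -> legal
(2,5): flips 1 -> legal
(2,6): no bracket -> illegal
(2,7): flips 2 -> legal
(3,7): flips 4 -> legal
(4,7): flips 4 -> legal
(5,3): no bracket -> illegal
(5,5): flips 2 -> legal
(5,7): no bracket -> illegal
(6,6): no bracket -> illegal
(6,7): flips 3 -> legal

Answer: (2,4) (2,5) (2,7) (3,7) (4,7) (5,5) (6,7)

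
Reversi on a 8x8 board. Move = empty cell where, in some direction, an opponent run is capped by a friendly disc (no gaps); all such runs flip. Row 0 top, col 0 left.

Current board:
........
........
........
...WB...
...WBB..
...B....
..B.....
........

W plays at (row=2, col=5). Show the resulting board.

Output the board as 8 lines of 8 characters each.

Place W at (2,5); scan 8 dirs for brackets.
Dir NW: first cell '.' (not opp) -> no flip
Dir N: first cell '.' (not opp) -> no flip
Dir NE: first cell '.' (not opp) -> no flip
Dir W: first cell '.' (not opp) -> no flip
Dir E: first cell '.' (not opp) -> no flip
Dir SW: opp run (3,4) capped by W -> flip
Dir S: first cell '.' (not opp) -> no flip
Dir SE: first cell '.' (not opp) -> no flip
All flips: (3,4)

Answer: ........
........
.....W..
...WW...
...WBB..
...B....
..B.....
........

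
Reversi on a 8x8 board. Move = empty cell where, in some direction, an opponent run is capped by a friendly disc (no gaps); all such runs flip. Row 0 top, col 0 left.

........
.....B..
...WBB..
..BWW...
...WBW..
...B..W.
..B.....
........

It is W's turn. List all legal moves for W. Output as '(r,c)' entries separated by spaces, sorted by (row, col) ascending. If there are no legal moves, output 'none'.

Answer: (0,6) (1,4) (1,6) (2,1) (2,6) (3,1) (4,1) (5,4) (5,5) (6,3)

Derivation:
(0,4): no bracket -> illegal
(0,5): no bracket -> illegal
(0,6): flips 2 -> legal
(1,3): no bracket -> illegal
(1,4): flips 1 -> legal
(1,6): flips 1 -> legal
(2,1): flips 1 -> legal
(2,2): no bracket -> illegal
(2,6): flips 2 -> legal
(3,1): flips 1 -> legal
(3,5): no bracket -> illegal
(3,6): no bracket -> illegal
(4,1): flips 1 -> legal
(4,2): no bracket -> illegal
(5,1): no bracket -> illegal
(5,2): no bracket -> illegal
(5,4): flips 1 -> legal
(5,5): flips 1 -> legal
(6,1): no bracket -> illegal
(6,3): flips 1 -> legal
(6,4): no bracket -> illegal
(7,1): no bracket -> illegal
(7,2): no bracket -> illegal
(7,3): no bracket -> illegal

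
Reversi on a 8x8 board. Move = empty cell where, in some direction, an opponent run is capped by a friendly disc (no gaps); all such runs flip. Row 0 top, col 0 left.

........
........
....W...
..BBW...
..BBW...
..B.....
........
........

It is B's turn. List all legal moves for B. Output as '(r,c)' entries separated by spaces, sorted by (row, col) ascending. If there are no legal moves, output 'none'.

Answer: (1,5) (2,5) (3,5) (4,5) (5,5)

Derivation:
(1,3): no bracket -> illegal
(1,4): no bracket -> illegal
(1,5): flips 1 -> legal
(2,3): no bracket -> illegal
(2,5): flips 1 -> legal
(3,5): flips 1 -> legal
(4,5): flips 1 -> legal
(5,3): no bracket -> illegal
(5,4): no bracket -> illegal
(5,5): flips 1 -> legal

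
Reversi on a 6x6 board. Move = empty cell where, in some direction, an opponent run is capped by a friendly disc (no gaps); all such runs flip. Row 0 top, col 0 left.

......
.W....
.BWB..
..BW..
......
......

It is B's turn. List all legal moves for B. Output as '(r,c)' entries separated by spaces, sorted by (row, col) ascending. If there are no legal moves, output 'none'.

Answer: (0,1) (1,2) (3,4) (4,3)

Derivation:
(0,0): no bracket -> illegal
(0,1): flips 1 -> legal
(0,2): no bracket -> illegal
(1,0): no bracket -> illegal
(1,2): flips 1 -> legal
(1,3): no bracket -> illegal
(2,0): no bracket -> illegal
(2,4): no bracket -> illegal
(3,1): no bracket -> illegal
(3,4): flips 1 -> legal
(4,2): no bracket -> illegal
(4,3): flips 1 -> legal
(4,4): no bracket -> illegal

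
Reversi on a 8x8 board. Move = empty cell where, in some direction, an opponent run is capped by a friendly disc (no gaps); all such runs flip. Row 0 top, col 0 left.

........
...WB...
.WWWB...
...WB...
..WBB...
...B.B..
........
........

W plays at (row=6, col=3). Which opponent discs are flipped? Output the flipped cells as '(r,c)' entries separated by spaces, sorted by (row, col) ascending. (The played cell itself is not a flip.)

Dir NW: first cell '.' (not opp) -> no flip
Dir N: opp run (5,3) (4,3) capped by W -> flip
Dir NE: first cell '.' (not opp) -> no flip
Dir W: first cell '.' (not opp) -> no flip
Dir E: first cell '.' (not opp) -> no flip
Dir SW: first cell '.' (not opp) -> no flip
Dir S: first cell '.' (not opp) -> no flip
Dir SE: first cell '.' (not opp) -> no flip

Answer: (4,3) (5,3)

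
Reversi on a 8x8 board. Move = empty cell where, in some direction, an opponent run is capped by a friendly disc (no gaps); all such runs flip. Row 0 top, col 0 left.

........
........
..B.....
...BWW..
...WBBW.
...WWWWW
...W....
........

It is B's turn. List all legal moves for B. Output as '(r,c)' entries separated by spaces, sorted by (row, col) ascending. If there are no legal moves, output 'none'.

Answer: (2,3) (2,4) (2,5) (2,6) (3,6) (4,2) (4,7) (6,2) (6,4) (6,5) (6,6) (6,7) (7,2) (7,3)

Derivation:
(2,3): flips 1 -> legal
(2,4): flips 1 -> legal
(2,5): flips 1 -> legal
(2,6): flips 1 -> legal
(3,2): no bracket -> illegal
(3,6): flips 2 -> legal
(3,7): no bracket -> illegal
(4,2): flips 1 -> legal
(4,7): flips 1 -> legal
(5,2): no bracket -> illegal
(6,2): flips 1 -> legal
(6,4): flips 1 -> legal
(6,5): flips 1 -> legal
(6,6): flips 1 -> legal
(6,7): flips 1 -> legal
(7,2): flips 2 -> legal
(7,3): flips 3 -> legal
(7,4): no bracket -> illegal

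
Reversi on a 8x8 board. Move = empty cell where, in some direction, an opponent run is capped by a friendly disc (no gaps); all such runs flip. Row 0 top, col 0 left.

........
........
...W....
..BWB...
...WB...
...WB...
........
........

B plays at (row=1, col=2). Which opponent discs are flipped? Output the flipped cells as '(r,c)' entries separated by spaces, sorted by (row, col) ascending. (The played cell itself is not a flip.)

Answer: (2,3)

Derivation:
Dir NW: first cell '.' (not opp) -> no flip
Dir N: first cell '.' (not opp) -> no flip
Dir NE: first cell '.' (not opp) -> no flip
Dir W: first cell '.' (not opp) -> no flip
Dir E: first cell '.' (not opp) -> no flip
Dir SW: first cell '.' (not opp) -> no flip
Dir S: first cell '.' (not opp) -> no flip
Dir SE: opp run (2,3) capped by B -> flip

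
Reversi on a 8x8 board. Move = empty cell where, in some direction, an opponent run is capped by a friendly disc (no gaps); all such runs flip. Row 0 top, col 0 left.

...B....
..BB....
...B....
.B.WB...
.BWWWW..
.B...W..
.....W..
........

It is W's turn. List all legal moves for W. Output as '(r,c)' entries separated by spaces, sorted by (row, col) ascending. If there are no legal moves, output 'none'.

Answer: (0,1) (2,0) (2,4) (2,5) (3,5) (4,0) (6,0)

Derivation:
(0,1): flips 3 -> legal
(0,2): no bracket -> illegal
(0,4): no bracket -> illegal
(1,1): no bracket -> illegal
(1,4): no bracket -> illegal
(2,0): flips 1 -> legal
(2,1): no bracket -> illegal
(2,2): no bracket -> illegal
(2,4): flips 1 -> legal
(2,5): flips 1 -> legal
(3,0): no bracket -> illegal
(3,2): no bracket -> illegal
(3,5): flips 1 -> legal
(4,0): flips 1 -> legal
(5,0): no bracket -> illegal
(5,2): no bracket -> illegal
(6,0): flips 1 -> legal
(6,1): no bracket -> illegal
(6,2): no bracket -> illegal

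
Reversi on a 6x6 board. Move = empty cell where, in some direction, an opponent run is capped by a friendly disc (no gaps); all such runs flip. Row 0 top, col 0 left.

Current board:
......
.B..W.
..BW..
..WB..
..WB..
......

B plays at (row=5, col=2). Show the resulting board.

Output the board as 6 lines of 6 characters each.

Answer: ......
.B..W.
..BW..
..BB..
..BB..
..B...

Derivation:
Place B at (5,2); scan 8 dirs for brackets.
Dir NW: first cell '.' (not opp) -> no flip
Dir N: opp run (4,2) (3,2) capped by B -> flip
Dir NE: first cell 'B' (not opp) -> no flip
Dir W: first cell '.' (not opp) -> no flip
Dir E: first cell '.' (not opp) -> no flip
Dir SW: edge -> no flip
Dir S: edge -> no flip
Dir SE: edge -> no flip
All flips: (3,2) (4,2)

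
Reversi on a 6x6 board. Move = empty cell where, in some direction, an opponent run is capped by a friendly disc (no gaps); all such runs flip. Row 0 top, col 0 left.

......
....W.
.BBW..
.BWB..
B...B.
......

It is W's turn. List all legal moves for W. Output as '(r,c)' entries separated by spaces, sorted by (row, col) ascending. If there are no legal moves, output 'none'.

(1,0): flips 1 -> legal
(1,1): no bracket -> illegal
(1,2): flips 1 -> legal
(1,3): no bracket -> illegal
(2,0): flips 2 -> legal
(2,4): no bracket -> illegal
(3,0): flips 1 -> legal
(3,4): flips 1 -> legal
(3,5): no bracket -> illegal
(4,1): no bracket -> illegal
(4,2): no bracket -> illegal
(4,3): flips 1 -> legal
(4,5): no bracket -> illegal
(5,0): no bracket -> illegal
(5,1): no bracket -> illegal
(5,3): no bracket -> illegal
(5,4): no bracket -> illegal
(5,5): no bracket -> illegal

Answer: (1,0) (1,2) (2,0) (3,0) (3,4) (4,3)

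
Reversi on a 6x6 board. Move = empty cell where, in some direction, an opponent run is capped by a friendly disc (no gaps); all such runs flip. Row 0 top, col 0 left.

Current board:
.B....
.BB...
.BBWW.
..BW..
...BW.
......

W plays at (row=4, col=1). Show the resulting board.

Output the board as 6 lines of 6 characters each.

Place W at (4,1); scan 8 dirs for brackets.
Dir NW: first cell '.' (not opp) -> no flip
Dir N: first cell '.' (not opp) -> no flip
Dir NE: opp run (3,2) capped by W -> flip
Dir W: first cell '.' (not opp) -> no flip
Dir E: first cell '.' (not opp) -> no flip
Dir SW: first cell '.' (not opp) -> no flip
Dir S: first cell '.' (not opp) -> no flip
Dir SE: first cell '.' (not opp) -> no flip
All flips: (3,2)

Answer: .B....
.BB...
.BBWW.
..WW..
.W.BW.
......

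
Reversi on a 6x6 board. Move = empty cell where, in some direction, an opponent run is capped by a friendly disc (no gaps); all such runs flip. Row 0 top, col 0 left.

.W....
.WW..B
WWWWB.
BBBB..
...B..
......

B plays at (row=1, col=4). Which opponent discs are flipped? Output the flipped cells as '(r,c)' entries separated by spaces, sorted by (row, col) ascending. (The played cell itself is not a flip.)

Answer: (2,3)

Derivation:
Dir NW: first cell '.' (not opp) -> no flip
Dir N: first cell '.' (not opp) -> no flip
Dir NE: first cell '.' (not opp) -> no flip
Dir W: first cell '.' (not opp) -> no flip
Dir E: first cell 'B' (not opp) -> no flip
Dir SW: opp run (2,3) capped by B -> flip
Dir S: first cell 'B' (not opp) -> no flip
Dir SE: first cell '.' (not opp) -> no flip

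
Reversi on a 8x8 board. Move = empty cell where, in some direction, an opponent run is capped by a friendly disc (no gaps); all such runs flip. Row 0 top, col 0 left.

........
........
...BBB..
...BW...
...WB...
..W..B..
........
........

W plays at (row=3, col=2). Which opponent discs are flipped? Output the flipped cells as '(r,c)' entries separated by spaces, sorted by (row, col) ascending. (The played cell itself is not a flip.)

Answer: (3,3)

Derivation:
Dir NW: first cell '.' (not opp) -> no flip
Dir N: first cell '.' (not opp) -> no flip
Dir NE: opp run (2,3), next='.' -> no flip
Dir W: first cell '.' (not opp) -> no flip
Dir E: opp run (3,3) capped by W -> flip
Dir SW: first cell '.' (not opp) -> no flip
Dir S: first cell '.' (not opp) -> no flip
Dir SE: first cell 'W' (not opp) -> no flip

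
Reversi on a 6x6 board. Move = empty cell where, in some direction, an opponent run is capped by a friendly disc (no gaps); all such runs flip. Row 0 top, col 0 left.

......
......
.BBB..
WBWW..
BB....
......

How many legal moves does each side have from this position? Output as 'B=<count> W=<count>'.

Answer: B=5 W=7

Derivation:
-- B to move --
(2,0): flips 1 -> legal
(2,4): no bracket -> illegal
(3,4): flips 2 -> legal
(4,2): flips 1 -> legal
(4,3): flips 2 -> legal
(4,4): flips 1 -> legal
B mobility = 5
-- W to move --
(1,0): flips 1 -> legal
(1,1): flips 1 -> legal
(1,2): flips 2 -> legal
(1,3): flips 1 -> legal
(1,4): flips 1 -> legal
(2,0): no bracket -> illegal
(2,4): no bracket -> illegal
(3,4): no bracket -> illegal
(4,2): no bracket -> illegal
(5,0): flips 2 -> legal
(5,1): no bracket -> illegal
(5,2): flips 1 -> legal
W mobility = 7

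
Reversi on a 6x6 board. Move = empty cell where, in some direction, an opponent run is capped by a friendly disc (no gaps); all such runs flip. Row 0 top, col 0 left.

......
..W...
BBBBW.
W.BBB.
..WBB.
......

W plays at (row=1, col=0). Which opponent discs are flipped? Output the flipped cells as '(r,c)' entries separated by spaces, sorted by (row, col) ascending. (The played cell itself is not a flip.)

Answer: (2,0)

Derivation:
Dir NW: edge -> no flip
Dir N: first cell '.' (not opp) -> no flip
Dir NE: first cell '.' (not opp) -> no flip
Dir W: edge -> no flip
Dir E: first cell '.' (not opp) -> no flip
Dir SW: edge -> no flip
Dir S: opp run (2,0) capped by W -> flip
Dir SE: opp run (2,1) (3,2) (4,3), next='.' -> no flip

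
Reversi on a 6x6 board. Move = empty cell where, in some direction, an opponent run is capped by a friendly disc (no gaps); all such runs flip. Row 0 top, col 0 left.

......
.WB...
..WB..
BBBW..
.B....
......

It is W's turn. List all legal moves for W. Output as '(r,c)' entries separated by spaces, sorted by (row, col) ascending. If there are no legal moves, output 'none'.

Answer: (0,2) (1,3) (2,4) (4,0) (4,2)

Derivation:
(0,1): no bracket -> illegal
(0,2): flips 1 -> legal
(0,3): no bracket -> illegal
(1,3): flips 2 -> legal
(1,4): no bracket -> illegal
(2,0): no bracket -> illegal
(2,1): no bracket -> illegal
(2,4): flips 1 -> legal
(3,4): no bracket -> illegal
(4,0): flips 1 -> legal
(4,2): flips 1 -> legal
(4,3): no bracket -> illegal
(5,0): no bracket -> illegal
(5,1): no bracket -> illegal
(5,2): no bracket -> illegal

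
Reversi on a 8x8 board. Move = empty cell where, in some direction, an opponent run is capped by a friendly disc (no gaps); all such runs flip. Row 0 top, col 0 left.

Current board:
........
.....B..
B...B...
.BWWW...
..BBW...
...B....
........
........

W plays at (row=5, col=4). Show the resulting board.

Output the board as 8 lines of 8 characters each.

Answer: ........
.....B..
B...B...
.BWWW...
..BWW...
...BW...
........
........

Derivation:
Place W at (5,4); scan 8 dirs for brackets.
Dir NW: opp run (4,3) capped by W -> flip
Dir N: first cell 'W' (not opp) -> no flip
Dir NE: first cell '.' (not opp) -> no flip
Dir W: opp run (5,3), next='.' -> no flip
Dir E: first cell '.' (not opp) -> no flip
Dir SW: first cell '.' (not opp) -> no flip
Dir S: first cell '.' (not opp) -> no flip
Dir SE: first cell '.' (not opp) -> no flip
All flips: (4,3)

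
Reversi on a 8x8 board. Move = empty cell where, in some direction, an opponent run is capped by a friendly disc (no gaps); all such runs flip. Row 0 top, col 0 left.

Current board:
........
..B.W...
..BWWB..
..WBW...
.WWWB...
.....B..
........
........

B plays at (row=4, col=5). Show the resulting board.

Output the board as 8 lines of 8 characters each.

Answer: ........
..B.W...
..BBWB..
..WBB...
.WWWBB..
.....B..
........
........

Derivation:
Place B at (4,5); scan 8 dirs for brackets.
Dir NW: opp run (3,4) (2,3) capped by B -> flip
Dir N: first cell '.' (not opp) -> no flip
Dir NE: first cell '.' (not opp) -> no flip
Dir W: first cell 'B' (not opp) -> no flip
Dir E: first cell '.' (not opp) -> no flip
Dir SW: first cell '.' (not opp) -> no flip
Dir S: first cell 'B' (not opp) -> no flip
Dir SE: first cell '.' (not opp) -> no flip
All flips: (2,3) (3,4)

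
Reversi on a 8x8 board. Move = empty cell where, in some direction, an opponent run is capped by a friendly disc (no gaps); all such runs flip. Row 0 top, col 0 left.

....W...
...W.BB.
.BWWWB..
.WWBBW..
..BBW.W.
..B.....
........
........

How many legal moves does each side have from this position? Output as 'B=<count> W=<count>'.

-- B to move --
(0,2): no bracket -> illegal
(0,3): flips 2 -> legal
(0,5): no bracket -> illegal
(1,1): flips 1 -> legal
(1,2): flips 3 -> legal
(1,4): flips 1 -> legal
(2,0): flips 1 -> legal
(2,6): no bracket -> illegal
(3,0): flips 2 -> legal
(3,6): flips 1 -> legal
(3,7): no bracket -> illegal
(4,0): no bracket -> illegal
(4,1): flips 1 -> legal
(4,5): flips 2 -> legal
(4,7): no bracket -> illegal
(5,3): no bracket -> illegal
(5,4): flips 1 -> legal
(5,5): flips 1 -> legal
(5,6): no bracket -> illegal
(5,7): no bracket -> illegal
B mobility = 11
-- W to move --
(0,5): flips 2 -> legal
(0,6): flips 1 -> legal
(0,7): no bracket -> illegal
(1,0): flips 1 -> legal
(1,1): flips 1 -> legal
(1,2): no bracket -> illegal
(1,4): no bracket -> illegal
(1,7): no bracket -> illegal
(2,0): flips 1 -> legal
(2,6): flips 2 -> legal
(2,7): no bracket -> illegal
(3,0): no bracket -> illegal
(3,6): no bracket -> illegal
(4,1): flips 2 -> legal
(4,5): flips 1 -> legal
(5,1): flips 2 -> legal
(5,3): flips 3 -> legal
(5,4): flips 1 -> legal
(6,1): no bracket -> illegal
(6,2): flips 2 -> legal
(6,3): no bracket -> illegal
W mobility = 12

Answer: B=11 W=12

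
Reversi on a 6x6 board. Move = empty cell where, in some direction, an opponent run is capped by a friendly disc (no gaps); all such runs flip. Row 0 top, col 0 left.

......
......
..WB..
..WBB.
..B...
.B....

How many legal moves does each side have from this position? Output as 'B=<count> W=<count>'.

Answer: B=5 W=5

Derivation:
-- B to move --
(1,1): flips 1 -> legal
(1,2): flips 2 -> legal
(1,3): no bracket -> illegal
(2,1): flips 1 -> legal
(3,1): flips 1 -> legal
(4,1): flips 1 -> legal
(4,3): no bracket -> illegal
B mobility = 5
-- W to move --
(1,2): no bracket -> illegal
(1,3): no bracket -> illegal
(1,4): flips 1 -> legal
(2,4): flips 1 -> legal
(2,5): no bracket -> illegal
(3,1): no bracket -> illegal
(3,5): flips 2 -> legal
(4,0): no bracket -> illegal
(4,1): no bracket -> illegal
(4,3): no bracket -> illegal
(4,4): flips 1 -> legal
(4,5): no bracket -> illegal
(5,0): no bracket -> illegal
(5,2): flips 1 -> legal
(5,3): no bracket -> illegal
W mobility = 5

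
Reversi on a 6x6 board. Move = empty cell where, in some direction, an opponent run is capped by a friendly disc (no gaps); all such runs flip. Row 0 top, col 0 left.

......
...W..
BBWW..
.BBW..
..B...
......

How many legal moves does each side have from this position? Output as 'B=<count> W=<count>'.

Answer: B=5 W=5

Derivation:
-- B to move --
(0,2): no bracket -> illegal
(0,3): no bracket -> illegal
(0,4): flips 2 -> legal
(1,1): no bracket -> illegal
(1,2): flips 1 -> legal
(1,4): flips 1 -> legal
(2,4): flips 3 -> legal
(3,4): flips 1 -> legal
(4,3): no bracket -> illegal
(4,4): no bracket -> illegal
B mobility = 5
-- W to move --
(1,0): no bracket -> illegal
(1,1): no bracket -> illegal
(1,2): no bracket -> illegal
(3,0): flips 2 -> legal
(4,0): flips 1 -> legal
(4,1): flips 1 -> legal
(4,3): no bracket -> illegal
(5,1): flips 1 -> legal
(5,2): flips 2 -> legal
(5,3): no bracket -> illegal
W mobility = 5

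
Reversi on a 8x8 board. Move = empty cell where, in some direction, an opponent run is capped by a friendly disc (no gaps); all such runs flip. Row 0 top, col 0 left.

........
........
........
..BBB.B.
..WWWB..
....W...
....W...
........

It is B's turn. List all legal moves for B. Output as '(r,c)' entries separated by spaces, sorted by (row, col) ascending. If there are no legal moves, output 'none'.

(3,1): no bracket -> illegal
(3,5): no bracket -> illegal
(4,1): flips 3 -> legal
(5,1): flips 1 -> legal
(5,2): flips 2 -> legal
(5,3): flips 1 -> legal
(5,5): flips 1 -> legal
(6,3): flips 1 -> legal
(6,5): flips 2 -> legal
(7,3): no bracket -> illegal
(7,4): flips 3 -> legal
(7,5): no bracket -> illegal

Answer: (4,1) (5,1) (5,2) (5,3) (5,5) (6,3) (6,5) (7,4)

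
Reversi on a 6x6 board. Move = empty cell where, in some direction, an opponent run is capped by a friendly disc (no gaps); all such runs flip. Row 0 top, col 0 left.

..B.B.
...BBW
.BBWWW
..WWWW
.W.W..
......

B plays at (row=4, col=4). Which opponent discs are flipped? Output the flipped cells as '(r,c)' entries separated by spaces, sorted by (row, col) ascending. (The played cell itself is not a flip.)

Dir NW: opp run (3,3) capped by B -> flip
Dir N: opp run (3,4) (2,4) capped by B -> flip
Dir NE: opp run (3,5), next=edge -> no flip
Dir W: opp run (4,3), next='.' -> no flip
Dir E: first cell '.' (not opp) -> no flip
Dir SW: first cell '.' (not opp) -> no flip
Dir S: first cell '.' (not opp) -> no flip
Dir SE: first cell '.' (not opp) -> no flip

Answer: (2,4) (3,3) (3,4)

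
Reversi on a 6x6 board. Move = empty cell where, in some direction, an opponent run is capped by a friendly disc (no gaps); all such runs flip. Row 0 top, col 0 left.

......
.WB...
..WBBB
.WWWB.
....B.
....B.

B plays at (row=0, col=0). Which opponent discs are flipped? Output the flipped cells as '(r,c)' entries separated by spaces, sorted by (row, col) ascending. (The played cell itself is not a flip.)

Answer: (1,1) (2,2) (3,3)

Derivation:
Dir NW: edge -> no flip
Dir N: edge -> no flip
Dir NE: edge -> no flip
Dir W: edge -> no flip
Dir E: first cell '.' (not opp) -> no flip
Dir SW: edge -> no flip
Dir S: first cell '.' (not opp) -> no flip
Dir SE: opp run (1,1) (2,2) (3,3) capped by B -> flip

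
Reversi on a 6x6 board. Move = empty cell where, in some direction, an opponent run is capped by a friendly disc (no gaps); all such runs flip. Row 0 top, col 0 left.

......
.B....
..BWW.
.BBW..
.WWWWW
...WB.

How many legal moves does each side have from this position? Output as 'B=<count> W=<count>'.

-- B to move --
(1,2): no bracket -> illegal
(1,3): no bracket -> illegal
(1,4): flips 1 -> legal
(1,5): no bracket -> illegal
(2,5): flips 2 -> legal
(3,0): no bracket -> illegal
(3,4): flips 2 -> legal
(3,5): no bracket -> illegal
(4,0): no bracket -> illegal
(5,0): flips 1 -> legal
(5,1): flips 1 -> legal
(5,2): flips 2 -> legal
(5,5): flips 2 -> legal
B mobility = 7
-- W to move --
(0,0): flips 2 -> legal
(0,1): no bracket -> illegal
(0,2): no bracket -> illegal
(1,0): no bracket -> illegal
(1,2): flips 2 -> legal
(1,3): no bracket -> illegal
(2,0): flips 1 -> legal
(2,1): flips 3 -> legal
(3,0): flips 2 -> legal
(4,0): no bracket -> illegal
(5,5): flips 1 -> legal
W mobility = 6

Answer: B=7 W=6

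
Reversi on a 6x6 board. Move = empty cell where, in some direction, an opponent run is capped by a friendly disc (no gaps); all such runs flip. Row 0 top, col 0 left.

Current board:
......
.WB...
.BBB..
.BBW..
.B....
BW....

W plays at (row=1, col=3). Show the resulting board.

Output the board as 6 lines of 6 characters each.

Answer: ......
.WWW..
.BBW..
.BBW..
.B....
BW....

Derivation:
Place W at (1,3); scan 8 dirs for brackets.
Dir NW: first cell '.' (not opp) -> no flip
Dir N: first cell '.' (not opp) -> no flip
Dir NE: first cell '.' (not opp) -> no flip
Dir W: opp run (1,2) capped by W -> flip
Dir E: first cell '.' (not opp) -> no flip
Dir SW: opp run (2,2) (3,1), next='.' -> no flip
Dir S: opp run (2,3) capped by W -> flip
Dir SE: first cell '.' (not opp) -> no flip
All flips: (1,2) (2,3)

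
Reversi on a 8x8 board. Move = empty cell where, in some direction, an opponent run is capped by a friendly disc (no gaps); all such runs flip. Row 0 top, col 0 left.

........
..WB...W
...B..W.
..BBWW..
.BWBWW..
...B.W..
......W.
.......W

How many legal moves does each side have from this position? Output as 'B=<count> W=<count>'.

Answer: B=9 W=8

Derivation:
-- B to move --
(0,1): flips 1 -> legal
(0,2): no bracket -> illegal
(0,3): no bracket -> illegal
(0,6): no bracket -> illegal
(0,7): no bracket -> illegal
(1,1): flips 1 -> legal
(1,5): no bracket -> illegal
(1,6): no bracket -> illegal
(2,1): no bracket -> illegal
(2,2): no bracket -> illegal
(2,4): no bracket -> illegal
(2,5): flips 1 -> legal
(2,7): no bracket -> illegal
(3,1): flips 1 -> legal
(3,6): flips 2 -> legal
(3,7): no bracket -> illegal
(4,6): flips 2 -> legal
(5,1): flips 1 -> legal
(5,2): flips 1 -> legal
(5,4): no bracket -> illegal
(5,6): flips 2 -> legal
(5,7): no bracket -> illegal
(6,4): no bracket -> illegal
(6,5): no bracket -> illegal
(6,7): no bracket -> illegal
(7,5): no bracket -> illegal
(7,6): no bracket -> illegal
B mobility = 9
-- W to move --
(0,2): no bracket -> illegal
(0,3): no bracket -> illegal
(0,4): no bracket -> illegal
(1,4): flips 1 -> legal
(2,1): no bracket -> illegal
(2,2): flips 2 -> legal
(2,4): flips 1 -> legal
(3,0): no bracket -> illegal
(3,1): flips 2 -> legal
(4,0): flips 1 -> legal
(5,0): no bracket -> illegal
(5,1): no bracket -> illegal
(5,2): flips 1 -> legal
(5,4): no bracket -> illegal
(6,2): flips 1 -> legal
(6,3): no bracket -> illegal
(6,4): flips 1 -> legal
W mobility = 8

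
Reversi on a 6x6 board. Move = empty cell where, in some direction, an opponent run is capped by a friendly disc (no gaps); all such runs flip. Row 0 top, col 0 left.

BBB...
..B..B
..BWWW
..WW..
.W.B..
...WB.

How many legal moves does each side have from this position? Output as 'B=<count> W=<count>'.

Answer: B=7 W=4

Derivation:
-- B to move --
(1,3): flips 2 -> legal
(1,4): no bracket -> illegal
(2,1): flips 1 -> legal
(3,0): no bracket -> illegal
(3,1): no bracket -> illegal
(3,4): flips 1 -> legal
(3,5): flips 1 -> legal
(4,0): no bracket -> illegal
(4,2): flips 3 -> legal
(4,4): flips 1 -> legal
(5,0): no bracket -> illegal
(5,1): no bracket -> illegal
(5,2): flips 1 -> legal
B mobility = 7
-- W to move --
(0,3): no bracket -> illegal
(0,4): no bracket -> illegal
(0,5): flips 1 -> legal
(1,0): no bracket -> illegal
(1,1): flips 1 -> legal
(1,3): no bracket -> illegal
(1,4): no bracket -> illegal
(2,1): flips 1 -> legal
(3,1): no bracket -> illegal
(3,4): no bracket -> illegal
(4,2): no bracket -> illegal
(4,4): no bracket -> illegal
(4,5): no bracket -> illegal
(5,2): no bracket -> illegal
(5,5): flips 1 -> legal
W mobility = 4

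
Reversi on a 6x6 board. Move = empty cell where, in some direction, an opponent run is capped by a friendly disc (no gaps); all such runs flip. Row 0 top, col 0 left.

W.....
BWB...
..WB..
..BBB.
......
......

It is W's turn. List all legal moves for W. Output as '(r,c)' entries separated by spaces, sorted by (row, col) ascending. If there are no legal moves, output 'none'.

(0,1): no bracket -> illegal
(0,2): flips 1 -> legal
(0,3): no bracket -> illegal
(1,3): flips 1 -> legal
(1,4): no bracket -> illegal
(2,0): flips 1 -> legal
(2,1): no bracket -> illegal
(2,4): flips 1 -> legal
(2,5): no bracket -> illegal
(3,1): no bracket -> illegal
(3,5): no bracket -> illegal
(4,1): no bracket -> illegal
(4,2): flips 1 -> legal
(4,3): no bracket -> illegal
(4,4): flips 1 -> legal
(4,5): no bracket -> illegal

Answer: (0,2) (1,3) (2,0) (2,4) (4,2) (4,4)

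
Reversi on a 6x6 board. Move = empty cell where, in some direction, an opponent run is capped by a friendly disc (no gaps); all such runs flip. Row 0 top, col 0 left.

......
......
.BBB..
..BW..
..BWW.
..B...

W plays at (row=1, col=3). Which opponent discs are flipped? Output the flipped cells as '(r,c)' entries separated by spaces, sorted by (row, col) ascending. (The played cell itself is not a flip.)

Dir NW: first cell '.' (not opp) -> no flip
Dir N: first cell '.' (not opp) -> no flip
Dir NE: first cell '.' (not opp) -> no flip
Dir W: first cell '.' (not opp) -> no flip
Dir E: first cell '.' (not opp) -> no flip
Dir SW: opp run (2,2), next='.' -> no flip
Dir S: opp run (2,3) capped by W -> flip
Dir SE: first cell '.' (not opp) -> no flip

Answer: (2,3)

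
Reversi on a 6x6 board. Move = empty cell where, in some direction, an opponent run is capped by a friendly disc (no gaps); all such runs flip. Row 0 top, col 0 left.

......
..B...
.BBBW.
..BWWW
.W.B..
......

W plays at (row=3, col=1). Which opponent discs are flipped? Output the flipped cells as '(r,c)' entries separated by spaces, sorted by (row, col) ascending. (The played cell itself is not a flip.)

Answer: (3,2)

Derivation:
Dir NW: first cell '.' (not opp) -> no flip
Dir N: opp run (2,1), next='.' -> no flip
Dir NE: opp run (2,2), next='.' -> no flip
Dir W: first cell '.' (not opp) -> no flip
Dir E: opp run (3,2) capped by W -> flip
Dir SW: first cell '.' (not opp) -> no flip
Dir S: first cell 'W' (not opp) -> no flip
Dir SE: first cell '.' (not opp) -> no flip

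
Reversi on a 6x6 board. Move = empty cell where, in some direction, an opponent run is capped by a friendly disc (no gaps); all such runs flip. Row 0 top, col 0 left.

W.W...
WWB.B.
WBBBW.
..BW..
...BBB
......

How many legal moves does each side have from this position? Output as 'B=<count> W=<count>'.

-- B to move --
(0,1): flips 1 -> legal
(0,3): no bracket -> illegal
(1,3): no bracket -> illegal
(1,5): no bracket -> illegal
(2,5): flips 1 -> legal
(3,0): no bracket -> illegal
(3,1): no bracket -> illegal
(3,4): flips 2 -> legal
(3,5): no bracket -> illegal
(4,2): no bracket -> illegal
B mobility = 3
-- W to move --
(0,1): no bracket -> illegal
(0,3): no bracket -> illegal
(0,4): flips 1 -> legal
(0,5): no bracket -> illegal
(1,3): flips 2 -> legal
(1,5): no bracket -> illegal
(2,5): no bracket -> illegal
(3,0): no bracket -> illegal
(3,1): flips 2 -> legal
(3,4): no bracket -> illegal
(3,5): no bracket -> illegal
(4,1): no bracket -> illegal
(4,2): flips 3 -> legal
(5,2): no bracket -> illegal
(5,3): flips 1 -> legal
(5,4): flips 3 -> legal
(5,5): flips 1 -> legal
W mobility = 7

Answer: B=3 W=7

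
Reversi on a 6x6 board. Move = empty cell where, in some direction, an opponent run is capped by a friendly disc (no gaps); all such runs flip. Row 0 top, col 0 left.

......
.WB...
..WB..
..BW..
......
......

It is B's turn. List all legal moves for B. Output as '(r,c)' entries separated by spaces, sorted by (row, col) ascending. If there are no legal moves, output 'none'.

Answer: (1,0) (2,1) (3,4) (4,3)

Derivation:
(0,0): no bracket -> illegal
(0,1): no bracket -> illegal
(0,2): no bracket -> illegal
(1,0): flips 1 -> legal
(1,3): no bracket -> illegal
(2,0): no bracket -> illegal
(2,1): flips 1 -> legal
(2,4): no bracket -> illegal
(3,1): no bracket -> illegal
(3,4): flips 1 -> legal
(4,2): no bracket -> illegal
(4,3): flips 1 -> legal
(4,4): no bracket -> illegal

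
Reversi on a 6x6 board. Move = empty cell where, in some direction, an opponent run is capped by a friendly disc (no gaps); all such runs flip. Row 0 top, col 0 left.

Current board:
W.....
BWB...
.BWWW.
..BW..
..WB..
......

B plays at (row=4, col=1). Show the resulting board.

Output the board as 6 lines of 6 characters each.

Place B at (4,1); scan 8 dirs for brackets.
Dir NW: first cell '.' (not opp) -> no flip
Dir N: first cell '.' (not opp) -> no flip
Dir NE: first cell 'B' (not opp) -> no flip
Dir W: first cell '.' (not opp) -> no flip
Dir E: opp run (4,2) capped by B -> flip
Dir SW: first cell '.' (not opp) -> no flip
Dir S: first cell '.' (not opp) -> no flip
Dir SE: first cell '.' (not opp) -> no flip
All flips: (4,2)

Answer: W.....
BWB...
.BWWW.
..BW..
.BBB..
......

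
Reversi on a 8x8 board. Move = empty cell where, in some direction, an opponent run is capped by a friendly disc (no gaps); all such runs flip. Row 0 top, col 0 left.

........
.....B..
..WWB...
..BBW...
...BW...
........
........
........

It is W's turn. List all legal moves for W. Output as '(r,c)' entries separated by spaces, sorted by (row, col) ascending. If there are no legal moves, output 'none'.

(0,4): no bracket -> illegal
(0,5): no bracket -> illegal
(0,6): no bracket -> illegal
(1,3): no bracket -> illegal
(1,4): flips 1 -> legal
(1,6): no bracket -> illegal
(2,1): no bracket -> illegal
(2,5): flips 1 -> legal
(2,6): no bracket -> illegal
(3,1): flips 2 -> legal
(3,5): no bracket -> illegal
(4,1): flips 1 -> legal
(4,2): flips 2 -> legal
(5,2): flips 1 -> legal
(5,3): flips 2 -> legal
(5,4): no bracket -> illegal

Answer: (1,4) (2,5) (3,1) (4,1) (4,2) (5,2) (5,3)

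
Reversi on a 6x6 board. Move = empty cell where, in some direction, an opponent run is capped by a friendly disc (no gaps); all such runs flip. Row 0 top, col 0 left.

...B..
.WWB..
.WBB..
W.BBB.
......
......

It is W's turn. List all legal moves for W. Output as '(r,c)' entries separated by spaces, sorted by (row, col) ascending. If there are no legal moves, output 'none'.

Answer: (1,4) (2,4) (4,2) (4,3) (4,4) (4,5)

Derivation:
(0,2): no bracket -> illegal
(0,4): no bracket -> illegal
(1,4): flips 1 -> legal
(2,4): flips 2 -> legal
(2,5): no bracket -> illegal
(3,1): no bracket -> illegal
(3,5): no bracket -> illegal
(4,1): no bracket -> illegal
(4,2): flips 2 -> legal
(4,3): flips 1 -> legal
(4,4): flips 2 -> legal
(4,5): flips 2 -> legal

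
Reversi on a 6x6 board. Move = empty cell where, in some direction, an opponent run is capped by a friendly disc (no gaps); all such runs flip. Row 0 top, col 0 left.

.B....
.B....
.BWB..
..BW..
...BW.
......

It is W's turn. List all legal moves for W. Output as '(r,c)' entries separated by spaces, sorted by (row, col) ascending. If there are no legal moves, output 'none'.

(0,0): flips 1 -> legal
(0,2): no bracket -> illegal
(1,0): no bracket -> illegal
(1,2): no bracket -> illegal
(1,3): flips 1 -> legal
(1,4): no bracket -> illegal
(2,0): flips 1 -> legal
(2,4): flips 1 -> legal
(3,0): no bracket -> illegal
(3,1): flips 1 -> legal
(3,4): no bracket -> illegal
(4,1): no bracket -> illegal
(4,2): flips 2 -> legal
(5,2): no bracket -> illegal
(5,3): flips 1 -> legal
(5,4): no bracket -> illegal

Answer: (0,0) (1,3) (2,0) (2,4) (3,1) (4,2) (5,3)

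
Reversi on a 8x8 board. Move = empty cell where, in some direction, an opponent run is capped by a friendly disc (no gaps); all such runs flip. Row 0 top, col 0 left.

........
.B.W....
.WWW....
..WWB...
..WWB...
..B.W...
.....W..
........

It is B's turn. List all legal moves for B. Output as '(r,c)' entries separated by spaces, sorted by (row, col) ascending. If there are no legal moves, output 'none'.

(0,2): no bracket -> illegal
(0,3): no bracket -> illegal
(0,4): no bracket -> illegal
(1,0): no bracket -> illegal
(1,2): flips 4 -> legal
(1,4): no bracket -> illegal
(2,0): no bracket -> illegal
(2,4): no bracket -> illegal
(3,0): no bracket -> illegal
(3,1): flips 3 -> legal
(4,1): flips 2 -> legal
(4,5): no bracket -> illegal
(5,1): no bracket -> illegal
(5,3): no bracket -> illegal
(5,5): no bracket -> illegal
(5,6): no bracket -> illegal
(6,3): no bracket -> illegal
(6,4): flips 1 -> legal
(6,6): no bracket -> illegal
(7,4): no bracket -> illegal
(7,5): no bracket -> illegal
(7,6): no bracket -> illegal

Answer: (1,2) (3,1) (4,1) (6,4)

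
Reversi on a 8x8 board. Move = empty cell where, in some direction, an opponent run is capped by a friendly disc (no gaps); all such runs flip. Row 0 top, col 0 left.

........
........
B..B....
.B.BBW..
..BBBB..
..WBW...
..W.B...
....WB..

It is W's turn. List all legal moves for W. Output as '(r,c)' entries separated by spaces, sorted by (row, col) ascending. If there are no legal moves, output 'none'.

Answer: (2,4) (2,5) (3,2) (3,6) (5,5) (7,6)

Derivation:
(1,0): no bracket -> illegal
(1,1): no bracket -> illegal
(1,2): no bracket -> illegal
(1,3): no bracket -> illegal
(1,4): no bracket -> illegal
(2,1): no bracket -> illegal
(2,2): no bracket -> illegal
(2,4): flips 2 -> legal
(2,5): flips 2 -> legal
(3,0): no bracket -> illegal
(3,2): flips 4 -> legal
(3,6): flips 1 -> legal
(4,0): no bracket -> illegal
(4,1): no bracket -> illegal
(4,6): no bracket -> illegal
(5,1): no bracket -> illegal
(5,5): flips 1 -> legal
(5,6): no bracket -> illegal
(6,3): no bracket -> illegal
(6,5): no bracket -> illegal
(6,6): no bracket -> illegal
(7,3): no bracket -> illegal
(7,6): flips 1 -> legal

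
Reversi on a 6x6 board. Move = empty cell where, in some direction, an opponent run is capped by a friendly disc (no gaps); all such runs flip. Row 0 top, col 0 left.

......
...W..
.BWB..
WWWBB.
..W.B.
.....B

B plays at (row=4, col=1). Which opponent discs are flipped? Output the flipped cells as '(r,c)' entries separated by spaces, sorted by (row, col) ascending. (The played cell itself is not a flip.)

Answer: (3,1) (3,2)

Derivation:
Dir NW: opp run (3,0), next=edge -> no flip
Dir N: opp run (3,1) capped by B -> flip
Dir NE: opp run (3,2) capped by B -> flip
Dir W: first cell '.' (not opp) -> no flip
Dir E: opp run (4,2), next='.' -> no flip
Dir SW: first cell '.' (not opp) -> no flip
Dir S: first cell '.' (not opp) -> no flip
Dir SE: first cell '.' (not opp) -> no flip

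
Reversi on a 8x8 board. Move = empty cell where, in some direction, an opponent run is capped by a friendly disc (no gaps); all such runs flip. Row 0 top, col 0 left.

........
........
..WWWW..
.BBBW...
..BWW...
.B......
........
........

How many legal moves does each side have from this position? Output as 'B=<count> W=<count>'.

-- B to move --
(1,1): flips 1 -> legal
(1,2): flips 1 -> legal
(1,3): flips 2 -> legal
(1,4): flips 1 -> legal
(1,5): flips 1 -> legal
(1,6): no bracket -> illegal
(2,1): no bracket -> illegal
(2,6): no bracket -> illegal
(3,5): flips 1 -> legal
(3,6): no bracket -> illegal
(4,5): flips 2 -> legal
(5,2): no bracket -> illegal
(5,3): flips 1 -> legal
(5,4): flips 1 -> legal
(5,5): flips 1 -> legal
B mobility = 10
-- W to move --
(2,0): no bracket -> illegal
(2,1): flips 1 -> legal
(3,0): flips 3 -> legal
(4,0): flips 1 -> legal
(4,1): flips 2 -> legal
(5,0): no bracket -> illegal
(5,2): flips 2 -> legal
(5,3): no bracket -> illegal
(6,0): flips 3 -> legal
(6,1): no bracket -> illegal
(6,2): no bracket -> illegal
W mobility = 6

Answer: B=10 W=6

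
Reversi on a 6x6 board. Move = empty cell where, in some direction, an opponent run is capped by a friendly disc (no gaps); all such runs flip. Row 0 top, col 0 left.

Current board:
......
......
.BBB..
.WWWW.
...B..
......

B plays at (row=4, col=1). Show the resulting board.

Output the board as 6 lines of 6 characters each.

Answer: ......
......
.BBB..
.BBWW.
.B.B..
......

Derivation:
Place B at (4,1); scan 8 dirs for brackets.
Dir NW: first cell '.' (not opp) -> no flip
Dir N: opp run (3,1) capped by B -> flip
Dir NE: opp run (3,2) capped by B -> flip
Dir W: first cell '.' (not opp) -> no flip
Dir E: first cell '.' (not opp) -> no flip
Dir SW: first cell '.' (not opp) -> no flip
Dir S: first cell '.' (not opp) -> no flip
Dir SE: first cell '.' (not opp) -> no flip
All flips: (3,1) (3,2)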